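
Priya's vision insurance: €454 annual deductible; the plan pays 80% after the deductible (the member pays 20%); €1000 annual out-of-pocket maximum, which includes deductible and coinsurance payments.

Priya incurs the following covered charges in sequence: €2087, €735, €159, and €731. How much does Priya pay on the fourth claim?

€40.60

#1 (€2087): €454 finishes the deductible; €1633 goes to coinsurance; 20% of €1633 = €326.60. Cost to member: €780.60. OOP to date €780.60.
#2 (€735): deductible met; 20% of €735 = €147. Member owes €147 (running OOP €927.60).
#3 (€159): deductible already satisfied, so member's share is 20% × €159 = €31.80. Member owes €31.80 (running OOP €959.40).
#4 (€731): 20% coinsurance on €731 = €146.20. Adding that to €959.40 gives €1105.60, past the €1000 cap; member pays only €1000 − €959.40 = €40.60.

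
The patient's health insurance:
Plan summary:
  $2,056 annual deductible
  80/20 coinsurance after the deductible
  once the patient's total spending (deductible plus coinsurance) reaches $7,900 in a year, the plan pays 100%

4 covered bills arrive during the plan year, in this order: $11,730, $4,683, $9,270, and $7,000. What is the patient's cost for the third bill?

$1,854

#1 ($11,730): $2,056 to deductible, leaving $9,674; 20% of $9,674 = $1,934.80. Cost to patient: $3,990.80. OOP to date $3,990.80.
#2 ($4,683): deductible already satisfied, so patient's share is 20% × $4,683 = $936.60. Cost to patient: $936.60. OOP to date $4,927.40.
#3 ($9,270): 20% coinsurance on $9,270 = $1,854. Patient pays $1,854; OOP now $6,781.40.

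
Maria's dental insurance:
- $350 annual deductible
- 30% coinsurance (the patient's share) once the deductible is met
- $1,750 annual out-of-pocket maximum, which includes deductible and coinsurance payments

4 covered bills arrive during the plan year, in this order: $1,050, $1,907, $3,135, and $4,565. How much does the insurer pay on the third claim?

Bill 1, $1,050: $350 finishes the deductible; $700 goes to coinsurance; 30% of $700 = $210. Patient pays $560; OOP now $560. Plan pays $1,050 − $560 = $490.
Bill 2, $1,907: deductible met; 30% of $1,907 = $572.10. Patient owes $572.10 (running OOP $1,132.10). Plan pays $1,907 − $572.10 = $1,334.90.
Bill 3, $3,135: 30% coinsurance on $3,135 = $940.50. OOP would hit $2,072.60 > $1,750, so the cap limits the patient to $1,750 − $1,132.10 = $617.90. Plan pays $3,135 − $617.90 = $2,517.10.

$2,517.10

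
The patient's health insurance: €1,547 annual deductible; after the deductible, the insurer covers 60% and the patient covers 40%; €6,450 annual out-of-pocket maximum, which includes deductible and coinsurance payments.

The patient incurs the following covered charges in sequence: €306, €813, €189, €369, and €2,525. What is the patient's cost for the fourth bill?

Bill 1, €306: entire amount goes to the deductible. Patient pays €306; OOP now €306.
Bill 2, €813: fully absorbed by the deductible. Cost to patient: €813. OOP to date €1,119.
Bill 3, €189: fully absorbed by the deductible. Patient owes €189 (running OOP €1,308).
Bill 4, €369: €239 finishes the deductible; €130 goes to coinsurance; 40% of €130 = €52. Patient owes €291 (running OOP €1,599).

€291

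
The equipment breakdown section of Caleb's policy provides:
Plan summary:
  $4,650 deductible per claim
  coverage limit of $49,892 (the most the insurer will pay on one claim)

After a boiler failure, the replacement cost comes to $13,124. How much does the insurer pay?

$8,474

After the deductible, $13,124 − $4,650 = $8,474 remains.
That's under the $49,892 cap, so the insurer reimburses the full $8,474.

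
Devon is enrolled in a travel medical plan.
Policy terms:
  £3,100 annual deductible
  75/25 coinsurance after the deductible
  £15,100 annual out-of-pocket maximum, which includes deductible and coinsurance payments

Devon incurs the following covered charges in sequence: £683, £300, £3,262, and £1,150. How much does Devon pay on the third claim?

Claim 1 — £683: entire amount goes to the deductible. Cost to traveler: £683. OOP to date £683.
Claim 2 — £300: all of it applies to the deductible. Cost to traveler: £300. OOP to date £983.
Claim 3 — £3,262: deductible takes £2,117, £1,145 remains; coinsurance £1,145 × 25% = £286.25. Traveler pays £2,403.25; OOP now £3,386.25.

£2,403.25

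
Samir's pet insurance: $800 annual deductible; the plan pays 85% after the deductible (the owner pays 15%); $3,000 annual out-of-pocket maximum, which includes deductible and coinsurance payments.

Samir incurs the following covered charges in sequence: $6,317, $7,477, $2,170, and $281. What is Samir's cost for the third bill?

$250.90

Bill 1, $6,317: deductible takes $800, $5,517 remains; owner's 15% is $827.55. Owner pays $1,627.55; OOP now $1,627.55.
Bill 2, $7,477: deductible met; 15% of $7,477 = $1,121.55. Owner owes $1,121.55 (running OOP $2,749.10).
Bill 3, $2,170: deductible already satisfied, so owner's share is 15% × $2,170 = $325.50. That would push OOP to $3,074.60, over the $3,000 cap, so owner pays $3,000 − $2,749.10 = $250.90.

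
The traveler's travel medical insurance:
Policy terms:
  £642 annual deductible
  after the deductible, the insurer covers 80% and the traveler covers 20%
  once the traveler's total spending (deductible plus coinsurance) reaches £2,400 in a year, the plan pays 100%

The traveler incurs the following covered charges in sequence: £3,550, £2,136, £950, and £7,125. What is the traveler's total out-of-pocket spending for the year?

£2,400

Bill 1, £3,550: deductible takes £642, £2,908 remains; 20% of £2,908 = £581.60. Cost to traveler: £1,223.60. OOP to date £1,223.60.
Bill 2, £2,136: deductible met; 20% of £2,136 = £427.20. Traveler pays £427.20; OOP now £1,650.80.
Bill 3, £950: 20% coinsurance on £950 = £190. Traveler pays £190; OOP now £1,840.80.
Bill 4, £7,125: 20% coinsurance on £7,125 = £1,425. Adding that to £1,840.80 gives £3,265.80, past the £2,400 cap; traveler pays only £2,400 − £1,840.80 = £559.20.
Summing the traveler's payments: £1,223.60 + £427.20 + £190 + £559.20 = £2,400.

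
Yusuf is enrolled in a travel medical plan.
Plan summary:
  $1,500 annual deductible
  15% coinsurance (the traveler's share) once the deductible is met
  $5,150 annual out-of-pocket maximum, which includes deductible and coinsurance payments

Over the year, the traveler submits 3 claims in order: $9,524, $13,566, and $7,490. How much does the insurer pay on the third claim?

Bill 1, $9,524: $1,500 to deductible, leaving $8,024; coinsurance $8,024 × 15% = $1,203.60. Cost to traveler: $2,703.60. OOP to date $2,703.60. Insurer: $9,524 − $2,703.60 = $6,820.40.
Bill 2, $13,566: 15% coinsurance on $13,566 = $2,034.90. Traveler pays $2,034.90; OOP now $4,738.50. Plan pays $13,566 − $2,034.90 = $11,531.10.
Bill 3, $7,490: 15% coinsurance on $7,490 = $1,123.50. That would push OOP to $5,862, over the $5,150 cap, so traveler pays $5,150 − $4,738.50 = $411.50. Insurer: $7,490 − $411.50 = $7,078.50.

$7,078.50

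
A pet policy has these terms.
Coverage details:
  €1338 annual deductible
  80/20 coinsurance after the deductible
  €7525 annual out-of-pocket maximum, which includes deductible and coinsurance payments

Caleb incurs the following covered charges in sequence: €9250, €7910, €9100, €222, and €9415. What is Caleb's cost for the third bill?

€1820

#1 (€9250): €1338 to deductible, leaving €7912; owner's 20% is €1582.40. Owner owes €2920.40 (running OOP €2920.40).
#2 (€7910): 20% coinsurance on €7910 = €1582. Cost to owner: €1582. OOP to date €4502.40.
#3 (€9100): 20% coinsurance on €9100 = €1820. Cost to owner: €1820. OOP to date €6322.40.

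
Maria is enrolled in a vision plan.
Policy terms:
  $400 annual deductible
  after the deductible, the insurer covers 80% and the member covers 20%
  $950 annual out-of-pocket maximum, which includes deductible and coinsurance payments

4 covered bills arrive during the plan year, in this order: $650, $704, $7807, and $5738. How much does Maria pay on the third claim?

Claim 1 ($650): $400 to deductible, leaving $250; member's 20% is $50. Member owes $450 (running OOP $450).
Claim 2 ($704): deductible already satisfied, so member's share is 20% × $704 = $140.80. Member owes $140.80 (running OOP $590.80).
Claim 3 ($7807): deductible met; 20% of $7807 = $1561.40. That would push OOP to $2152.20, over the $950 cap, so member pays $950 − $590.80 = $359.20.

$359.20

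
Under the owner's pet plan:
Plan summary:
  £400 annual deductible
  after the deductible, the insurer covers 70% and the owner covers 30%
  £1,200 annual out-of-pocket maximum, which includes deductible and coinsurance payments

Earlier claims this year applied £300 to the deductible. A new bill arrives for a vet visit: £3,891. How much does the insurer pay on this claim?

Remaining deductible: £400 − £300 = £100.
That leaves £3,891 − £100 = £3,791 for coinsurance.
30% of £3,791 = £1,137.30 falls to the owner.
That puts the owner's cost at £100 + £1,137.30 = £1,237.30 before any cap.
Adding £1,237.30 to the £300 already spent would give £1,537.30, which exceeds the £1,200 cap; the owner pays just £1,200 − £300 = £900.
The plan picks up £3,891 − £900 = £2,991.

£2,991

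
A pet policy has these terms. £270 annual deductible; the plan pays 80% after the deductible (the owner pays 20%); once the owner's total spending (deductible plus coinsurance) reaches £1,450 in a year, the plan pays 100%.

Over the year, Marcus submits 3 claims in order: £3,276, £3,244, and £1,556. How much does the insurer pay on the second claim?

£2,665.20

#1 (£3,276): £270 to deductible, leaving £3,006; 20% of £3,006 = £601.20. Owner pays £871.20; OOP now £871.20. Insurer: £3,276 − £871.20 = £2,404.80.
#2 (£3,244): deductible already satisfied, so owner's share is 20% × £3,244 = £648.80. That would push OOP to £1,520, over the £1,450 cap, so owner pays £1,450 − £871.20 = £578.80. Plan pays £3,244 − £578.80 = £2,665.20.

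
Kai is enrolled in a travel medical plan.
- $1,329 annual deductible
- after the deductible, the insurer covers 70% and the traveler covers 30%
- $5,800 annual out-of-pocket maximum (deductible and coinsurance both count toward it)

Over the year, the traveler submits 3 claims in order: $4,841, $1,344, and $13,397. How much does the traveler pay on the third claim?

Claim 1 — $4,841: $1,329 finishes the deductible; $3,512 goes to coinsurance; coinsurance $3,512 × 30% = $1,053.60. Cost to traveler: $2,382.60. OOP to date $2,382.60.
Claim 2 — $1,344: 30% coinsurance on $1,344 = $403.20. Traveler owes $403.20 (running OOP $2,785.80).
Claim 3 — $13,397: deductible met; 30% of $13,397 = $4,019.10. Adding that to $2,785.80 gives $6,804.90, past the $5,800 cap; traveler pays only $5,800 − $2,785.80 = $3,014.20.

$3,014.20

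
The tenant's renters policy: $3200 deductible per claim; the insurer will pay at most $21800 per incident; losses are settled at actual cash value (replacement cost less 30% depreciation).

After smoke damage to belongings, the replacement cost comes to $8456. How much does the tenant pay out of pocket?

$5736.80

At 30% depreciation, ACV = $8456 − $2536.80 = $5919.20.
Less the $3200 deductible: $5919.20 − $3200 = $2719.20.
That's under the $21800 cap, so the insurer reimburses the full $2719.20.
Out of pocket: $8456 − $2719.20 = $5736.80.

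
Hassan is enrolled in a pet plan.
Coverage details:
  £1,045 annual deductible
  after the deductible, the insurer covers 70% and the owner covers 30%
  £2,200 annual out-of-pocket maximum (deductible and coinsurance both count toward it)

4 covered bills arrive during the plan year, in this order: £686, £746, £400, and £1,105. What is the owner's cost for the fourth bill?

Bill 1, £686: entire amount goes to the deductible. Owner pays £686; OOP now £686.
Bill 2, £746: deductible takes £359, £387 remains; owner's 30% is £116.10. Owner pays £475.10; OOP now £1,161.10.
Bill 3, £400: 30% coinsurance on £400 = £120. Owner owes £120 (running OOP £1,281.10).
Bill 4, £1,105: deductible already satisfied, so owner's share is 30% × £1,105 = £331.50. Owner pays £331.50; OOP now £1,612.60.

£331.50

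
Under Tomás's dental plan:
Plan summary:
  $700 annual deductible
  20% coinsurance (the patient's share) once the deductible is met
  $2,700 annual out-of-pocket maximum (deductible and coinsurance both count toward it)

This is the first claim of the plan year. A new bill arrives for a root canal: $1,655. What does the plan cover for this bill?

The full $700 deductible is still open; $700 of this bill applies to it.
The remaining $955 (= $1,655 − $700) moves to coinsurance.
Coinsurance: $955 × 20% = $191.
So the patient owes $700 + $191 = $891 before any cap.
Year-to-date out-of-pocket becomes $0 + $891 = $891, still under the $2,700 maximum, so no cap applies.
Insurer pays the balance: $1,655 − $891 = $764.

$764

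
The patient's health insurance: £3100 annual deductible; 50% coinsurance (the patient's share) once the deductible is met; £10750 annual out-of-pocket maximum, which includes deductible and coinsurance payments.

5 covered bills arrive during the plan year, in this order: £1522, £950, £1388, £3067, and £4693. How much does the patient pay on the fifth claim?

£2346.50

Claim 1 (£1522): entire amount goes to the deductible. Cost to patient: £1522. OOP to date £1522.
Claim 2 (£950): all of it applies to the deductible. Cost to patient: £950. OOP to date £2472.
Claim 3 (£1388): £628 finishes the deductible; £760 goes to coinsurance; patient's 50% is £380. Patient owes £1008 (running OOP £3480).
Claim 4 (£3067): deductible already satisfied, so patient's share is 50% × £3067 = £1533.50. Patient pays £1533.50; OOP now £5013.50.
Claim 5 (£4693): 50% coinsurance on £4693 = £2346.50. Patient owes £2346.50 (running OOP £7360).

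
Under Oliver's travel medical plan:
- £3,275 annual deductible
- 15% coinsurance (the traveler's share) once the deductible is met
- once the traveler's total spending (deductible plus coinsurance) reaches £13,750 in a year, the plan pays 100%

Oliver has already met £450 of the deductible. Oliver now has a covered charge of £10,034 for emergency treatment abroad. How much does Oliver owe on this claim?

Deductible still to meet: £3,275 − £450 = £2,825.
After the £2,825 deductible portion, £10,034 − £2,825 = £7,209 is subject to coinsurance.
15% of £7,209 = £1,081.35 falls to the traveler.
Traveler responsibility before any cap: £2,825 + £1,081.35 = £3,906.35.
Cumulative spending £450 + £3,906.35 = £4,356.35 stays under the £13,750 maximum.

£3,906.35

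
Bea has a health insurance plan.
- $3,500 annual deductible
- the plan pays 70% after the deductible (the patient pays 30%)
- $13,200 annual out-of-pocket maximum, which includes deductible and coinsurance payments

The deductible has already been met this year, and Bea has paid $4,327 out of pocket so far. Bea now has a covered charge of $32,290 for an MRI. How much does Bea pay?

The deductible is already satisfied, so the full bill goes to coinsurance.
Patient's 30% share of $32,290 is $9,687.
Year-to-date out-of-pocket would reach $4,327 + $9,687 = $14,014, above the $13,200 maximum, so the patient pays only $13,200 − $4,327 = $8,873.

$8,873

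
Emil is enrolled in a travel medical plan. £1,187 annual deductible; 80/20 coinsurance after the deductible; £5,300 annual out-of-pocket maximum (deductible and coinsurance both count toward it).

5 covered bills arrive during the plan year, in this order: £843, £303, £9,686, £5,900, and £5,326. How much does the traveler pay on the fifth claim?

£1,004

Claim 1 — £843: entire amount goes to the deductible. Traveler owes £843 (running OOP £843).
Claim 2 — £303: all of it applies to the deductible. Cost to traveler: £303. OOP to date £1,146.
Claim 3 — £9,686: deductible takes £41, £9,645 remains; 20% of £9,645 = £1,929. Traveler owes £1,970 (running OOP £3,116).
Claim 4 — £5,900: deductible already satisfied, so traveler's share is 20% × £5,900 = £1,180. Traveler pays £1,180; OOP now £4,296.
Claim 5 — £5,326: deductible already satisfied, so traveler's share is 20% × £5,326 = £1,065.20. That would push OOP to £5,361.20, over the £5,300 cap, so traveler pays £5,300 − £4,296 = £1,004.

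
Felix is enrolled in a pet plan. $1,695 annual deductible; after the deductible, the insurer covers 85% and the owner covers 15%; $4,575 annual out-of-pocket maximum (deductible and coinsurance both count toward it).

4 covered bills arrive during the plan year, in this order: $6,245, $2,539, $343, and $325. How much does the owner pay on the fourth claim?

$48.75

Bill 1, $6,245: deductible takes $1,695, $4,550 remains; owner's 15% is $682.50. Cost to owner: $2,377.50. OOP to date $2,377.50.
Bill 2, $2,539: deductible met; 15% of $2,539 = $380.85. Owner pays $380.85; OOP now $2,758.35.
Bill 3, $343: deductible met; 15% of $343 = $51.45. Owner pays $51.45; OOP now $2,809.80.
Bill 4, $325: deductible met; 15% of $325 = $48.75. Owner pays $48.75; OOP now $2,858.55.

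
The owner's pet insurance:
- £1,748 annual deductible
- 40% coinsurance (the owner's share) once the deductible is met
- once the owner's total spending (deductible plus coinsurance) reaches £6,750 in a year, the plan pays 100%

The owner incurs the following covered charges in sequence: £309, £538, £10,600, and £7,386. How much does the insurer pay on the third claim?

£5,819.40

#1 (£309): fully absorbed by the deductible. Owner pays £309; OOP now £309. Plan pays £309 − £309 = £0.
#2 (£538): all of it applies to the deductible. Owner owes £538 (running OOP £847). Insurer: £538 − £538 = £0.
#3 (£10,600): £901 to deductible, leaving £9,699; coinsurance £9,699 × 40% = £3,879.60. Owner owes £4,780.60 (running OOP £5,627.60). Plan pays £10,600 − £4,780.60 = £5,819.40.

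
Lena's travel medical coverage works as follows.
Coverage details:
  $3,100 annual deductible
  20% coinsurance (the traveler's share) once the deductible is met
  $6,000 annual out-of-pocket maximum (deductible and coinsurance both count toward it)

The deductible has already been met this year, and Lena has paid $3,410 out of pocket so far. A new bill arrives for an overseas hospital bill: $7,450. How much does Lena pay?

The deductible is already satisfied, so the full bill goes to coinsurance.
20% of $7,450 = $1,490 falls to the traveler.
Year-to-date out-of-pocket becomes $3,410 + $1,490 = $4,900, still under the $6,000 maximum, so no cap applies.

$1,490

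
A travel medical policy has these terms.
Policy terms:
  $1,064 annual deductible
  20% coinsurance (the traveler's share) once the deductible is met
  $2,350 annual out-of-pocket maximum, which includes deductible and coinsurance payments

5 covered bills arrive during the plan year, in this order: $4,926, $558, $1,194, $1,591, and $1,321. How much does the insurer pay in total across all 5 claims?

$7,240

Bill 1, $4,926: $1,064 finishes the deductible; $3,862 goes to coinsurance; coinsurance $3,862 × 20% = $772.40. Traveler owes $1,836.40 (running OOP $1,836.40). Plan pays $4,926 − $1,836.40 = $3,089.60.
Bill 2, $558: deductible already satisfied, so traveler's share is 20% × $558 = $111.60. Traveler owes $111.60 (running OOP $1,948). Plan pays $558 − $111.60 = $446.40.
Bill 3, $1,194: deductible already satisfied, so traveler's share is 20% × $1,194 = $238.80. Traveler pays $238.80; OOP now $2,186.80. Insurer: $1,194 − $238.80 = $955.20.
Bill 4, $1,591: 20% coinsurance on $1,591 = $318.20. That would push OOP to $2,505, over the $2,350 cap, so traveler pays $2,350 − $2,186.80 = $163.20. Plan pays $1,591 − $163.20 = $1,427.80.
Bill 5, $1,321: deductible met; 20% of $1,321 = $264.20. That would push OOP to $2,614.20, over the $2,350 cap, so traveler pays $2,350 − $2,350 = $0. Plan pays $1,321 − $0 = $1,321.
Insurer total: $3,089.60 + $446.40 + $955.20 + $1,427.80 + $1,321 = $7,240.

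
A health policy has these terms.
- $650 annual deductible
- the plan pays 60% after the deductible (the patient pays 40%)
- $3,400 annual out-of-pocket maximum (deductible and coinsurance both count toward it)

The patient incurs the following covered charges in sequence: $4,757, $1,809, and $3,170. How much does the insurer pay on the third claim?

Claim 1 — $4,757: $650 to deductible, leaving $4,107; 40% of $4,107 = $1,642.80. Patient owes $2,292.80 (running OOP $2,292.80). Plan pays $4,757 − $2,292.80 = $2,464.20.
Claim 2 — $1,809: 40% coinsurance on $1,809 = $723.60. Patient owes $723.60 (running OOP $3,016.40). Insurer: $1,809 − $723.60 = $1,085.40.
Claim 3 — $3,170: deductible met; 40% of $3,170 = $1,268. Adding that to $3,016.40 gives $4,284.40, past the $3,400 cap; patient pays only $3,400 − $3,016.40 = $383.60. Plan pays $3,170 − $383.60 = $2,786.40.

$2,786.40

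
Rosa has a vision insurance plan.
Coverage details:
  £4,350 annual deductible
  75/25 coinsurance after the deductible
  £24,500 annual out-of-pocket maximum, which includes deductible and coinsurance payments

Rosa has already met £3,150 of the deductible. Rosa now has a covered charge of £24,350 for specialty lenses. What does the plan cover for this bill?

£17,362.50

Deductible still to meet: £4,350 − £3,150 = £1,200.
The remaining £23,150 (= £24,350 − £1,200) moves to coinsurance.
Coinsurance: £23,150 × 25% = £5,787.50.
That puts the member's cost at £1,200 + £5,787.50 = £6,987.50 before any cap.
Total out-of-pocket so far would be £3,150 + £6,987.50 = £10,137.50, below the £24,500 cap — no reduction.
The plan picks up £24,350 − £6,987.50 = £17,362.50.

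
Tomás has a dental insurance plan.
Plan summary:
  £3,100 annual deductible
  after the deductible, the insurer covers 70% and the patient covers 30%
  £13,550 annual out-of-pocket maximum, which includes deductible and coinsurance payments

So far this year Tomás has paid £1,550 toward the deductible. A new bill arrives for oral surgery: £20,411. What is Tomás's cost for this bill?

£7,208.30

£1,550 of the £3,100 deductible is already met, leaving £1,550.
That leaves £20,411 − £1,550 = £18,861 for coinsurance.
Patient's 30% share of £18,861 is £5,658.30.
Patient responsibility before any cap: £1,550 + £5,658.30 = £7,208.30.
Year-to-date out-of-pocket becomes £1,550 + £7,208.30 = £8,758.30, still under the £13,550 maximum, so no cap applies.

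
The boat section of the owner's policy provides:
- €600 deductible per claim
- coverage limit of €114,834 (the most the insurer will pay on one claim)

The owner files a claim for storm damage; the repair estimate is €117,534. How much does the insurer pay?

€114,834

Less the €600 deductible: €117,534 − €600 = €116,934.
The €114,834 per-incident cap binds; insurer pays €114,834.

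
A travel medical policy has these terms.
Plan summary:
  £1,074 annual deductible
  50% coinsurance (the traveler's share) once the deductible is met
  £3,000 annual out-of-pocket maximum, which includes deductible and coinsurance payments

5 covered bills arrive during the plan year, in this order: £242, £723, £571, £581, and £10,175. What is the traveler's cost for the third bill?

#1 (£242): all of it applies to the deductible. Traveler owes £242 (running OOP £242).
#2 (£723): fully absorbed by the deductible. Cost to traveler: £723. OOP to date £965.
#3 (£571): deductible takes £109, £462 remains; 50% of £462 = £231. Traveler pays £340; OOP now £1,305.

£340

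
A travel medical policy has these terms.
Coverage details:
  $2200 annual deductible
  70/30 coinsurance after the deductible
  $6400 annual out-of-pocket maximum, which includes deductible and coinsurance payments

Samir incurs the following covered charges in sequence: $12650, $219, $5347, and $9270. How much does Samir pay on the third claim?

$999.30

Claim 1 — $12650: $2200 to deductible, leaving $10450; 30% of $10450 = $3135. Traveler owes $5335 (running OOP $5335).
Claim 2 — $219: 30% coinsurance on $219 = $65.70. Cost to traveler: $65.70. OOP to date $5400.70.
Claim 3 — $5347: deductible met; 30% of $5347 = $1604.10. OOP would hit $7004.80 > $6400, so the cap limits the traveler to $6400 − $5400.70 = $999.30.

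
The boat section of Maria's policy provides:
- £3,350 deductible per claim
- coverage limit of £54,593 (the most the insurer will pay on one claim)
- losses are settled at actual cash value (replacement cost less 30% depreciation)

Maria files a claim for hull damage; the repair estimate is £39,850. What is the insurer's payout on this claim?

Depreciate 30%: the covered value is £39,850 × 0.7 = £27,895.
Less the £3,350 deductible: £27,895 − £3,350 = £24,545.
£24,545 is within the £54,593 limit, so the insurer pays £24,545.

£24,545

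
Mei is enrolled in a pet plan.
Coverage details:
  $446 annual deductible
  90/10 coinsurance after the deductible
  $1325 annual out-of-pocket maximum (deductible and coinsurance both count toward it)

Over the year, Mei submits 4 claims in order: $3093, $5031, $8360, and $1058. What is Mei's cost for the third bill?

$111.20

Claim 1 — $3093: $446 to deductible, leaving $2647; coinsurance $2647 × 10% = $264.70. Owner pays $710.70; OOP now $710.70.
Claim 2 — $5031: deductible met; 10% of $5031 = $503.10. Cost to owner: $503.10. OOP to date $1213.80.
Claim 3 — $8360: 10% coinsurance on $8360 = $836. That would push OOP to $2049.80, over the $1325 cap, so owner pays $1325 − $1213.80 = $111.20.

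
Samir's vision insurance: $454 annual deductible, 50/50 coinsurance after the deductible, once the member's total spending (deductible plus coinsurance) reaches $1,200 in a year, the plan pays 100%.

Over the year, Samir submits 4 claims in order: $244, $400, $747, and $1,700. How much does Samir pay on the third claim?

Claim 1 — $244: entire amount goes to the deductible. Member pays $244; OOP now $244.
Claim 2 — $400: deductible takes $210, $190 remains; coinsurance $190 × 50% = $95. Member pays $305; OOP now $549.
Claim 3 — $747: deductible met; 50% of $747 = $373.50. Member pays $373.50; OOP now $922.50.

$373.50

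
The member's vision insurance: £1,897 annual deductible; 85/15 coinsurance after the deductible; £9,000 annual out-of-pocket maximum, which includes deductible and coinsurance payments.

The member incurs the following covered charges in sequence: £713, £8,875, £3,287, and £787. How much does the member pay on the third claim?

Bill 1, £713: all of it applies to the deductible. Cost to member: £713. OOP to date £713.
Bill 2, £8,875: £1,184 to deductible, leaving £7,691; coinsurance £7,691 × 15% = £1,153.65. Cost to member: £2,337.65. OOP to date £3,050.65.
Bill 3, £3,287: 15% coinsurance on £3,287 = £493.05. Cost to member: £493.05. OOP to date £3,543.70.

£493.05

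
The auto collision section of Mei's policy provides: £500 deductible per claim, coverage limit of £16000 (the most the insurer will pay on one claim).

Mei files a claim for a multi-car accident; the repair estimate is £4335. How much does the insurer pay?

£3835

Less the £500 deductible: £4335 − £500 = £3835.
£3835 is within the £16000 limit, so the insurer pays £3835.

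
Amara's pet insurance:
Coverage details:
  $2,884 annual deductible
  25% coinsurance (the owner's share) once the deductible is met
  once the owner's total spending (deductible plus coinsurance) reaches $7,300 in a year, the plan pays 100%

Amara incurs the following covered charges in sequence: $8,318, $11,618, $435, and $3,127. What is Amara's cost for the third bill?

$108.75

Bill 1, $8,318: $2,884 to deductible, leaving $5,434; coinsurance $5,434 × 25% = $1,358.50. Cost to owner: $4,242.50. OOP to date $4,242.50.
Bill 2, $11,618: deductible already satisfied, so owner's share is 25% × $11,618 = $2,904.50. Owner pays $2,904.50; OOP now $7,147.
Bill 3, $435: deductible already satisfied, so owner's share is 25% × $435 = $108.75. Owner pays $108.75; OOP now $7,255.75.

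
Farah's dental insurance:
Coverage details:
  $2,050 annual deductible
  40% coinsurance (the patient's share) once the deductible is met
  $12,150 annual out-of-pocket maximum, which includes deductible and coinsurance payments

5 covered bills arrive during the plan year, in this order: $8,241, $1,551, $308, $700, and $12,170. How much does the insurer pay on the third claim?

#1 ($8,241): $2,050 to deductible, leaving $6,191; 40% of $6,191 = $2,476.40. Patient owes $4,526.40 (running OOP $4,526.40). Plan pays $8,241 − $4,526.40 = $3,714.60.
#2 ($1,551): 40% coinsurance on $1,551 = $620.40. Cost to patient: $620.40. OOP to date $5,146.80. Insurer: $1,551 − $620.40 = $930.60.
#3 ($308): deductible met; 40% of $308 = $123.20. Patient owes $123.20 (running OOP $5,270). Insurer: $308 − $123.20 = $184.80.

$184.80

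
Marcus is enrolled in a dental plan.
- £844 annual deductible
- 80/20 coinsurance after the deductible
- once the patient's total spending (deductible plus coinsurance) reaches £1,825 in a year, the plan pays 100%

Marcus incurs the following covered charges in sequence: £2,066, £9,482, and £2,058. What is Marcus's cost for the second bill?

#1 (£2,066): deductible takes £844, £1,222 remains; 20% of £1,222 = £244.40. Patient owes £1,088.40 (running OOP £1,088.40).
#2 (£9,482): deductible already satisfied, so patient's share is 20% × £9,482 = £1,896.40. Adding that to £1,088.40 gives £2,984.80, past the £1,825 cap; patient pays only £1,825 − £1,088.40 = £736.60.

£736.60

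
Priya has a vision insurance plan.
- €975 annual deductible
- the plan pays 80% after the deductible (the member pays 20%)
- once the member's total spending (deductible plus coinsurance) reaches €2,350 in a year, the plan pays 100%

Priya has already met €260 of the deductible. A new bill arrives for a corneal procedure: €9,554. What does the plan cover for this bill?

€260 of the €975 deductible is already met, leaving €715.
That leaves €9,554 − €715 = €8,839 for coinsurance.
Coinsurance: €8,839 × 20% = €1,767.80.
That puts the member's cost at €715 + €1,767.80 = €2,482.80 before any cap.
Year-to-date out-of-pocket would reach €260 + €2,482.80 = €2,742.80, above the €2,350 maximum, so the member pays only €2,350 − €260 = €2,090.
The plan picks up €9,554 − €2,090 = €7,464.

€7,464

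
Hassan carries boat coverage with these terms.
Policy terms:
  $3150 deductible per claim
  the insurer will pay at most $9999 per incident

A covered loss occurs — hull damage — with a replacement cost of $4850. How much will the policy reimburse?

After the deductible, $4850 − $3150 = $1700 remains.
That's under the $9999 cap, so the insurer reimburses the full $1700.

$1700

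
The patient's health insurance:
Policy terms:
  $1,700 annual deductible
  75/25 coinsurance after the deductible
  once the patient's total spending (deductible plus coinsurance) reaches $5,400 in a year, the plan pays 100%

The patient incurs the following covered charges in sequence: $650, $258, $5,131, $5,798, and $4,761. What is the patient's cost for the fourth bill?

$1,449.50

#1 ($650): fully absorbed by the deductible. Patient pays $650; OOP now $650.
#2 ($258): fully absorbed by the deductible. Patient owes $258 (running OOP $908).
#3 ($5,131): $792 finishes the deductible; $4,339 goes to coinsurance; patient's 25% is $1,084.75. Cost to patient: $1,876.75. OOP to date $2,784.75.
#4 ($5,798): 25% coinsurance on $5,798 = $1,449.50. Cost to patient: $1,449.50. OOP to date $4,234.25.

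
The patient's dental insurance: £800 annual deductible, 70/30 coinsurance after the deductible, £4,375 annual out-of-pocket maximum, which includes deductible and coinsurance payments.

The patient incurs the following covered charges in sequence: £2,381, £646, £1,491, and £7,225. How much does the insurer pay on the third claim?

#1 (£2,381): deductible takes £800, £1,581 remains; patient's 30% is £474.30. Patient owes £1,274.30 (running OOP £1,274.30). Insurer: £2,381 − £1,274.30 = £1,106.70.
#2 (£646): deductible met; 30% of £646 = £193.80. Cost to patient: £193.80. OOP to date £1,468.10. Plan pays £646 − £193.80 = £452.20.
#3 (£1,491): deductible already satisfied, so patient's share is 30% × £1,491 = £447.30. Patient owes £447.30 (running OOP £1,915.40). Insurer: £1,491 − £447.30 = £1,043.70.

£1,043.70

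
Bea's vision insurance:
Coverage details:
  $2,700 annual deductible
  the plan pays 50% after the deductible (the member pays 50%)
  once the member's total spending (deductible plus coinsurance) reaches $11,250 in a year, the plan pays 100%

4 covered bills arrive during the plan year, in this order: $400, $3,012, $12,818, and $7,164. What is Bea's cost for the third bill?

Claim 1 — $400: entire amount goes to the deductible. Cost to member: $400. OOP to date $400.
Claim 2 — $3,012: $2,300 to deductible, leaving $712; coinsurance $712 × 50% = $356. Member pays $2,656; OOP now $3,056.
Claim 3 — $12,818: 50% coinsurance on $12,818 = $6,409. Member owes $6,409 (running OOP $9,465).

$6,409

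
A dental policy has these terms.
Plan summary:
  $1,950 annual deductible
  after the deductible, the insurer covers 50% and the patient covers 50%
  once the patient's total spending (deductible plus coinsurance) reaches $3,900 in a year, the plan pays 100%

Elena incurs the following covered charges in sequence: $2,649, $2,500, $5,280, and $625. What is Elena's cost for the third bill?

$350.50

Bill 1, $2,649: $1,950 finishes the deductible; $699 goes to coinsurance; coinsurance $699 × 50% = $349.50. Cost to patient: $2,299.50. OOP to date $2,299.50.
Bill 2, $2,500: deductible met; 50% of $2,500 = $1,250. Patient pays $1,250; OOP now $3,549.50.
Bill 3, $5,280: deductible already satisfied, so patient's share is 50% × $5,280 = $2,640. OOP would hit $6,189.50 > $3,900, so the cap limits the patient to $3,900 − $3,549.50 = $350.50.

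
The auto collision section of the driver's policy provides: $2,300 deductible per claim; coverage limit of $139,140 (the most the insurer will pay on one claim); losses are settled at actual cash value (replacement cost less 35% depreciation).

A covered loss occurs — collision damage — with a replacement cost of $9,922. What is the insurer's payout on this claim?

$4,149.30

Actual cash value after 35% depreciation: $9,922 × 65% = $6,449.30.
Less the $2,300 deductible: $6,449.30 − $2,300 = $4,149.30.
$4,149.30 is within the $139,140 limit, so the insurer pays $4,149.30.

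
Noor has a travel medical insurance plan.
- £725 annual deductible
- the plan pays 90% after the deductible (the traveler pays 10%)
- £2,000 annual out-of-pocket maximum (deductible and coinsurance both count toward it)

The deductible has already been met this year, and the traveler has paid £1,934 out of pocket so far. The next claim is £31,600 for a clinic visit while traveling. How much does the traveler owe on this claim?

£66

With the deductible met, the entire £31,600 is subject to coinsurance.
Traveler's 10% share of £31,600 is £3,160.
Year-to-date out-of-pocket would reach £1,934 + £3,160 = £5,094, above the £2,000 maximum, so the traveler pays only £2,000 − £1,934 = £66.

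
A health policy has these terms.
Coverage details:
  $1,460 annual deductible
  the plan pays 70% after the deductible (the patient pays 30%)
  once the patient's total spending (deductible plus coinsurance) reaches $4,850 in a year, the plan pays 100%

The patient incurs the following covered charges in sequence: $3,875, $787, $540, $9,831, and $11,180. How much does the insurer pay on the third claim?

#1 ($3,875): $1,460 finishes the deductible; $2,415 goes to coinsurance; 30% of $2,415 = $724.50. Patient owes $2,184.50 (running OOP $2,184.50). Plan pays $3,875 − $2,184.50 = $1,690.50.
#2 ($787): deductible already satisfied, so patient's share is 30% × $787 = $236.10. Patient pays $236.10; OOP now $2,420.60. Insurer: $787 − $236.10 = $550.90.
#3 ($540): 30% coinsurance on $540 = $162. Patient owes $162 (running OOP $2,582.60). Insurer: $540 − $162 = $378.

$378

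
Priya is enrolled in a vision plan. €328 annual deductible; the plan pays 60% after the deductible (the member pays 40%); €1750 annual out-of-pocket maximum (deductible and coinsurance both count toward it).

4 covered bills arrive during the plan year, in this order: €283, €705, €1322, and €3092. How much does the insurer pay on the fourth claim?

Bill 1, €283: entire amount goes to the deductible. Member pays €283; OOP now €283. Plan pays €283 − €283 = €0.
Bill 2, €705: €45 finishes the deductible; €660 goes to coinsurance; 40% of €660 = €264. Member pays €309; OOP now €592. Plan pays €705 − €309 = €396.
Bill 3, €1322: deductible already satisfied, so member's share is 40% × €1322 = €528.80. Member pays €528.80; OOP now €1120.80. Insurer: €1322 − €528.80 = €793.20.
Bill 4, €3092: deductible met; 40% of €3092 = €1236.80. Adding that to €1120.80 gives €2357.60, past the €1750 cap; member pays only €1750 − €1120.80 = €629.20. Plan pays €3092 − €629.20 = €2462.80.

€2462.80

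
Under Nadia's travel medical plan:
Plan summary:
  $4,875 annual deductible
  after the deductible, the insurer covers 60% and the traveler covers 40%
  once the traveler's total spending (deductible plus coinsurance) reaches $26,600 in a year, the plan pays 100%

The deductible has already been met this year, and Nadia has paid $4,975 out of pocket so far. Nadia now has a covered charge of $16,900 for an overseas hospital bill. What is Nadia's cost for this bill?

$6,760

With the deductible met, the entire $16,900 is subject to coinsurance.
Traveler's 40% share of $16,900 is $6,760.
Cumulative spending $4,975 + $6,760 = $11,735 stays under the $26,600 maximum.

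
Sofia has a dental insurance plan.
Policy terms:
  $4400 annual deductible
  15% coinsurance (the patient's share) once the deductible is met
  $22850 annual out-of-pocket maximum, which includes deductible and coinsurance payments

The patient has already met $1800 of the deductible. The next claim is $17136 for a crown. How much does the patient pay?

Remaining deductible: $4400 − $1800 = $2600.
The remaining $14536 (= $17136 − $2600) moves to coinsurance.
Patient's 15% share of $14536 is $2180.40.
That puts the patient's cost at $2600 + $2180.40 = $4780.40 before any cap.
Cumulative spending $1800 + $4780.40 = $6580.40 stays under the $22850 maximum.

$4780.40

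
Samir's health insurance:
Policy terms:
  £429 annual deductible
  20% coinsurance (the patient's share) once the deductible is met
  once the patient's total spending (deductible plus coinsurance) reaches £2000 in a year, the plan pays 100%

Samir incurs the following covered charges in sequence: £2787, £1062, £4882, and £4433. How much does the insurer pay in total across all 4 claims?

£11164

Claim 1 (£2787): £429 finishes the deductible; £2358 goes to coinsurance; 20% of £2358 = £471.60. Cost to patient: £900.60. OOP to date £900.60. Plan pays £2787 − £900.60 = £1886.40.
Claim 2 (£1062): 20% coinsurance on £1062 = £212.40. Patient owes £212.40 (running OOP £1113). Plan pays £1062 − £212.40 = £849.60.
Claim 3 (£4882): deductible met; 20% of £4882 = £976.40. OOP would hit £2089.40 > £2000, so the cap limits the patient to £2000 − £1113 = £887. Plan pays £4882 − £887 = £3995.
Claim 4 (£4433): deductible already satisfied, so patient's share is 20% × £4433 = £886.60. OOP would hit £2886.60 > £2000, so the cap limits the patient to £2000 − £2000 = £0. Insurer: £4433 − £0 = £4433.
Insurer total = bills − patient's total = £13164 − £2000 = £11164.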